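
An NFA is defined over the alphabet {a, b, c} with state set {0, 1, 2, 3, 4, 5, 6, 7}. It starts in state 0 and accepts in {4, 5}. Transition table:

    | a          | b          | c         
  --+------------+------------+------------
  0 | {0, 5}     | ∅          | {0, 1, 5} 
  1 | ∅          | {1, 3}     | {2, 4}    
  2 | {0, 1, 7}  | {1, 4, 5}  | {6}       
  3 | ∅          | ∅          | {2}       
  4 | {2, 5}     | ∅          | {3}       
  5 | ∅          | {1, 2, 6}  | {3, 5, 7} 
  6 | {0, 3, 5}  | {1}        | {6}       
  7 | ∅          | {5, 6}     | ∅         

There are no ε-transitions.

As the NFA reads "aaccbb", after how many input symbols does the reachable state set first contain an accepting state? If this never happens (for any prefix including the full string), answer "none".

1

Start in {0}.
Read 'a': {0} → {0, 5}.
None of the earlier sets intersect F, but {0, 5} does.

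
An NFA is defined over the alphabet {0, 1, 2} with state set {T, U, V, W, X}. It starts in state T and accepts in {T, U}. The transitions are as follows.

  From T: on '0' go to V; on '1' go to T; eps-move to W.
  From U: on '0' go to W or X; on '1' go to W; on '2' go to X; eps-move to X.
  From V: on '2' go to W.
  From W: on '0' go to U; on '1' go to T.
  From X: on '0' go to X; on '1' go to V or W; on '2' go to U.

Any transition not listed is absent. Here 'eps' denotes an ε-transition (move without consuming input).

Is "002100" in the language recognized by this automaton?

Start: ε-closure({T}) = {T, W}.
Read '0': T→{V}, W→{U}; union {U, V}; ε-closure = {U, V, X}.
Read '0': U→{W, X}, V→∅, X→{X}; now {W, X}.
Read '2': W→∅, X→{U}; union {U}; ε-closure = {U, X}.
Read '1': U→{W}, X→{V, W}; now {V, W}.
Read '0': V→∅, W→{U}; union {U}; ε-closure = {U, X}.
Read '0': U→{W, X}, X→{X}; now {W, X}.
The final set {W, X} contains no accepting state.

No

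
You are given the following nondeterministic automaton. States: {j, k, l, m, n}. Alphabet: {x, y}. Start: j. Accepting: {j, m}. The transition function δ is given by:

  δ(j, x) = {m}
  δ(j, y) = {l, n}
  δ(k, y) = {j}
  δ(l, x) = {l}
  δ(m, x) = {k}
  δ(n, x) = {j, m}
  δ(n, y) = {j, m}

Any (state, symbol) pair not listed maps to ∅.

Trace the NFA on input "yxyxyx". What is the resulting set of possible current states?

{j, l, m}

Start in {j}.
Read 'y': j→{l, n}; now {l, n}.
Read 'x': l→{l}, n→{j, m}; now {j, l, m}.
Read 'y': j→{l, n}, l→∅, m→∅; now {l, n}.
Read 'x': l→{l}, n→{j, m}; now {j, l, m}.
Read 'y': j→{l, n}, l→∅, m→∅; now {l, n}.
Read 'x': l→{l}, n→{j, m}; now {j, l, m}.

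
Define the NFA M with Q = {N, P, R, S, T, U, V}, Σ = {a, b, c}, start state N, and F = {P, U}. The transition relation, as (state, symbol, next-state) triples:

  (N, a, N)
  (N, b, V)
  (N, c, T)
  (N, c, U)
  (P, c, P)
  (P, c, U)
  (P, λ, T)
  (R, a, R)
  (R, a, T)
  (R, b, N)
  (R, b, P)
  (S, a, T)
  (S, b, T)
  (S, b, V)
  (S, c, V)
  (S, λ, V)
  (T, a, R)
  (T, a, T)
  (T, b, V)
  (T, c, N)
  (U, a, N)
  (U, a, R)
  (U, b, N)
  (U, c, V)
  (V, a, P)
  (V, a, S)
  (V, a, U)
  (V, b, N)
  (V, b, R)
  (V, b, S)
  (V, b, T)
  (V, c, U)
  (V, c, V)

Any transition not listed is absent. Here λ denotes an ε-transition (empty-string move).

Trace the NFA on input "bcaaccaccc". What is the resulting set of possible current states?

Start in {N}.
Read 'b': N→{V}; now {V}.
Read 'c': V→{U, V}; now {U, V}.
Read 'a': U→{N, R}, V→{P, S, U}; union {N, P, R, S, U}; ε-closure = {N, P, R, S, T, U, V}.
Read 'a': N→{N}, P→∅, R→{R, T}, S→{T}, T→{R, T}, U→{N, R}, V→{P, S, U}; union {N, P, R, S, T, U}; ε-closure = {N, P, R, S, T, U, V}.
Read 'c': N→{T, U}, P→{P, U}, R→∅, S→{V}, T→{N}, U→{V}, V→{U, V}; now {N, P, T, U, V}.
Read 'c': N→{T, U}, P→{P, U}, T→{N}, U→{V}, V→{U, V}; now {N, P, T, U, V}.
Read 'a': N→{N}, P→∅, T→{R, T}, U→{N, R}, V→{P, S, U}; union {N, P, R, S, T, U}; ε-closure = {N, P, R, S, T, U, V}.
Read 'c': N→{T, U}, P→{P, U}, R→∅, S→{V}, T→{N}, U→{V}, V→{U, V}; now {N, P, T, U, V}.
Read 'c': N→{T, U}, P→{P, U}, T→{N}, U→{V}, V→{U, V}; now {N, P, T, U, V}.
Read 'c': N→{T, U}, P→{P, U}, T→{N}, U→{V}, V→{U, V}; now {N, P, T, U, V}.

{N, P, T, U, V}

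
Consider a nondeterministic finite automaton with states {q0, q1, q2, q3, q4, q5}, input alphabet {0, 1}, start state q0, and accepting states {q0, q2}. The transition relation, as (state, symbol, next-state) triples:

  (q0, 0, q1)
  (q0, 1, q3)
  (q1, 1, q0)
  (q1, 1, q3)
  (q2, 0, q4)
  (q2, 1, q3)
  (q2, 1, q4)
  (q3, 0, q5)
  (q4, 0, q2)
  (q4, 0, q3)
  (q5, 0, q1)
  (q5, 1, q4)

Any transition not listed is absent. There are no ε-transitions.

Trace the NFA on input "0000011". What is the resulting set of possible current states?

∅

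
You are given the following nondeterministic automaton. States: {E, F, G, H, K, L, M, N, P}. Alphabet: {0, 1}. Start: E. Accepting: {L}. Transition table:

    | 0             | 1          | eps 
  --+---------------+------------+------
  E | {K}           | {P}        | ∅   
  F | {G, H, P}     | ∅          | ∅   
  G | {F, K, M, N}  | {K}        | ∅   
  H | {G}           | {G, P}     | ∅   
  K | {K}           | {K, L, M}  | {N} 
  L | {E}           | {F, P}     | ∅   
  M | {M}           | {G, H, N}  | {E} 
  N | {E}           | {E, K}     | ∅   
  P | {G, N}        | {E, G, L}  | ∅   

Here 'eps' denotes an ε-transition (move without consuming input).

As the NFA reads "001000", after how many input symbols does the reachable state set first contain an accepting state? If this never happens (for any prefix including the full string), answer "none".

3

Start in {E}.
Read '0': E→{K}; union {K}; ε-closure = {K, N}.
Read '0': K→{K}, N→{E}; union {E, K}; ε-closure = {E, K, N}.
Read '1': E→{P}, K→{K, L, M}, N→{E, K}; union {E, K, L, M, P}; ε-closure = {E, K, L, M, N, P}.
None of the earlier sets intersect F, but {E, K, L, M, N, P} does.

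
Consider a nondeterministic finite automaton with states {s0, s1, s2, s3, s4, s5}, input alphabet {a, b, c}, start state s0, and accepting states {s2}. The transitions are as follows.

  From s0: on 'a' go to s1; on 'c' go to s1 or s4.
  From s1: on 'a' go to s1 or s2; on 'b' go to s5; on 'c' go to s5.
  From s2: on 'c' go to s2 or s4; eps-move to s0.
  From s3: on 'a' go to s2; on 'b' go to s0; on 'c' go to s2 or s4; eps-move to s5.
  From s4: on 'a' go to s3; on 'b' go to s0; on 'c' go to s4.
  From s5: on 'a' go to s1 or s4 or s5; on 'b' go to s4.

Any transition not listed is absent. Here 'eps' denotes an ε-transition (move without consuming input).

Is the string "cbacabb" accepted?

Start in {s0}.
Read 'c': s0→{s1, s4}; now {s1, s4}.
Read 'b': s1→{s5}, s4→{s0}; now {s0, s5}.
Read 'a': s0→{s1}, s5→{s1, s4, s5}; now {s1, s4, s5}.
Read 'c': s1→{s5}, s4→{s4}, s5→∅; now {s4, s5}.
Read 'a': s4→{s3}, s5→{s1, s4, s5}; now {s1, s3, s4, s5}.
Read 'b': s1→{s5}, s3→{s0}, s4→{s0}, s5→{s4}; now {s0, s4, s5}.
Read 'b': s0→∅, s4→{s0}, s5→{s4}; now {s0, s4}.
The final set {s0, s4} contains no accepting state.

No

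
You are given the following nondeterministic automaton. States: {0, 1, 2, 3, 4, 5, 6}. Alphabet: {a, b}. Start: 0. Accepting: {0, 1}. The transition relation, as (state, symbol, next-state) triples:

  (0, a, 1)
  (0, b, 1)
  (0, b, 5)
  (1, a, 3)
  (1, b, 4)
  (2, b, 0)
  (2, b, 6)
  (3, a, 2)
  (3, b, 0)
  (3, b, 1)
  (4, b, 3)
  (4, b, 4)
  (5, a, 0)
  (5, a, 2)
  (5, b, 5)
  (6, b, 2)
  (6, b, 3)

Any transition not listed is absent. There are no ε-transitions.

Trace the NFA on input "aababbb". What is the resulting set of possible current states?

{0, 1, 3, 4, 5}

Start in {0}.
Read 'a': 0→{1}; now {1}.
Read 'a': 1→{3}; now {3}.
Read 'b': 3→{0, 1}; now {0, 1}.
Read 'a': 0→{1}, 1→{3}; now {1, 3}.
Read 'b': 1→{4}, 3→{0, 1}; now {0, 1, 4}.
Read 'b': 0→{1, 5}, 1→{4}, 4→{3, 4}; now {1, 3, 4, 5}.
Read 'b': 1→{4}, 3→{0, 1}, 4→{3, 4}, 5→{5}; now {0, 1, 3, 4, 5}.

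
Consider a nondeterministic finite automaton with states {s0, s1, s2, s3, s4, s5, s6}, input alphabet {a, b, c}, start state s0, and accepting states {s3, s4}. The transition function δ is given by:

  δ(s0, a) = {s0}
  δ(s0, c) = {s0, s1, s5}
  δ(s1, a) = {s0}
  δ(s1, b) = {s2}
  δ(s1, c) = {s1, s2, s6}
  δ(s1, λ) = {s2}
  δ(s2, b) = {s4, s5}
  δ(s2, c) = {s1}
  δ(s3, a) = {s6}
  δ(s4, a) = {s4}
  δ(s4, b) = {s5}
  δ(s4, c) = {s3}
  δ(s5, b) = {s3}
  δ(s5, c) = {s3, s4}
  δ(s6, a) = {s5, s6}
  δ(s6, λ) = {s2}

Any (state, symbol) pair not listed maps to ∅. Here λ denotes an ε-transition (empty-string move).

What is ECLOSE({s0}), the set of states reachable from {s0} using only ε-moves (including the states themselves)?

{s0}

Begin with {s0}.
No ε-moves leave this set, so the closure equals the set itself.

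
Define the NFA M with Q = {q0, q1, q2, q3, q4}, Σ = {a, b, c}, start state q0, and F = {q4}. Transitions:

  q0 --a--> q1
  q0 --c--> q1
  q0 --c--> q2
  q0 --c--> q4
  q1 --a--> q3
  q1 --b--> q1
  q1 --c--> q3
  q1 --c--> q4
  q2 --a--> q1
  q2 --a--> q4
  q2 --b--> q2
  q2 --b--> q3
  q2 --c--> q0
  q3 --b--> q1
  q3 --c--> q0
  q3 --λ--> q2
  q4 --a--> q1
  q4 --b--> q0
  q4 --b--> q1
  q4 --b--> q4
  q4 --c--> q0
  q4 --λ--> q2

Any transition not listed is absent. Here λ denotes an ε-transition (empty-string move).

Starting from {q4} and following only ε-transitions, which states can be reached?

{q2, q4}

Begin with {q4}.
ε-move q4 → q2; add q2.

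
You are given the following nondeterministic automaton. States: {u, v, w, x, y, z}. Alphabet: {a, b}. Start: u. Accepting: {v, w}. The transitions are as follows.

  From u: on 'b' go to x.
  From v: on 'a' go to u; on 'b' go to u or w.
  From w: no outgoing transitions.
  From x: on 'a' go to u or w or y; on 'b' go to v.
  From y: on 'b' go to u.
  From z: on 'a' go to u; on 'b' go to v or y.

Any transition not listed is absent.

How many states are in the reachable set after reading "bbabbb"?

2

Start in {u}.
Read 'b': u→{x}; now {x}.
Read 'b': x→{v}; now {v}.
Read 'a': v→{u}; now {u}.
Read 'b': u→{x}; now {x}.
Read 'b': x→{v}; now {v}.
Read 'b': v→{u, w}; now {u, w}.
That set has 2 states.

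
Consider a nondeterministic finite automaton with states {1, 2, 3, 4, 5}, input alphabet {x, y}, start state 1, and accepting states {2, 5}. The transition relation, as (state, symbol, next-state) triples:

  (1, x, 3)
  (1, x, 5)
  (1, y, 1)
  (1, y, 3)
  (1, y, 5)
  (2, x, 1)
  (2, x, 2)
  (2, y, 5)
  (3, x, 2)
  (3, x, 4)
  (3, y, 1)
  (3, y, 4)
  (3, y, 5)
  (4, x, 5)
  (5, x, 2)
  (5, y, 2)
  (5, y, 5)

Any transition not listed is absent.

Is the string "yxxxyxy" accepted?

Yes

Start in {1}.
Read 'y': {1} → {1, 3, 5}.
Read 'x': {1, 3, 5} → {2, 3, 4, 5}.
Read 'x': {2, 3, 4, 5} → {1, 2, 4, 5}.
Read 'x': {1, 2, 4, 5} → {1, 2, 3, 5}.
Read 'y': {1, 2, 3, 5} → {1, 2, 3, 4, 5}.
Read 'x': {1, 2, 3, 4, 5} → {1, 2, 3, 4, 5}.
Read 'y': {1, 2, 3, 4, 5} → {1, 2, 3, 4, 5}.
The final set {1, 2, 3, 4, 5} contains the accepting states 2, 5.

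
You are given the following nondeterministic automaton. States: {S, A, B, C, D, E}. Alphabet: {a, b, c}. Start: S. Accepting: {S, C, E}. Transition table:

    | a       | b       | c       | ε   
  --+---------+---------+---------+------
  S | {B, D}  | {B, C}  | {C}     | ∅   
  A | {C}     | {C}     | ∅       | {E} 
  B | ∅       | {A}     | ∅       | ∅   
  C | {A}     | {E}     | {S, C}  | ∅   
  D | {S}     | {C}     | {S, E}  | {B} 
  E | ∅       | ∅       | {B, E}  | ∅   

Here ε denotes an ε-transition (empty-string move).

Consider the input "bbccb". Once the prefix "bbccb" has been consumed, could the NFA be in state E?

Yes

Start in {S}.
Read 'b': S→{B, C}; now {B, C}.
Read 'b': B→{A}, C→{E}; now {A, E}.
Read 'c': A→∅, E→{B, E}; now {B, E}.
Read 'c': B→∅, E→{B, E}; now {B, E}.
Read 'b': B→{A}, E→∅; union {A}; ε-closure = {A, E}.
State E is in {A, E}.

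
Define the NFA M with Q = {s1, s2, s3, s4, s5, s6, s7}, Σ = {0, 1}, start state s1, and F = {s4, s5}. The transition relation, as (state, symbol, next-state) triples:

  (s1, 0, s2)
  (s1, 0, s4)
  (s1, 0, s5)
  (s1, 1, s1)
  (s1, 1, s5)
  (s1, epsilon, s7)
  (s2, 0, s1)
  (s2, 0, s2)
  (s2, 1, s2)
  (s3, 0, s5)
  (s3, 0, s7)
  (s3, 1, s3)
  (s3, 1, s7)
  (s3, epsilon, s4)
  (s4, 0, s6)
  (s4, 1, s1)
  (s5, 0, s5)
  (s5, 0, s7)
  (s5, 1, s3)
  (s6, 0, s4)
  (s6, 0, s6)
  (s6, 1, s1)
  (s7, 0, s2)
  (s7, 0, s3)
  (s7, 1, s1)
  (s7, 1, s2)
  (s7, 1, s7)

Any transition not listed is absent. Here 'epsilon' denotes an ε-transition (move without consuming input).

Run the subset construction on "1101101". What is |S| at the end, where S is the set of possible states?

6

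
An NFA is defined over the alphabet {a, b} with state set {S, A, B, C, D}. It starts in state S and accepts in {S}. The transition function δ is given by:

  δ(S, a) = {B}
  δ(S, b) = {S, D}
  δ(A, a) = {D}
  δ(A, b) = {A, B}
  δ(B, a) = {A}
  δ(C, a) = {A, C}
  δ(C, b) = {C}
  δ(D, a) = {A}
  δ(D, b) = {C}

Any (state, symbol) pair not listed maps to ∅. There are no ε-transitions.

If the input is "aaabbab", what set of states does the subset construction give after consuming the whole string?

Start in {S}.
Read 'a': S→{B}; now {B}.
Read 'a': B→{A}; now {A}.
Read 'a': A→{D}; now {D}.
Read 'b': D→{C}; now {C}.
Read 'b': C→{C}; now {C}.
Read 'a': C→{A, C}; now {A, C}.
Read 'b': A→{A, B}, C→{C}; now {A, B, C}.

{A, B, C}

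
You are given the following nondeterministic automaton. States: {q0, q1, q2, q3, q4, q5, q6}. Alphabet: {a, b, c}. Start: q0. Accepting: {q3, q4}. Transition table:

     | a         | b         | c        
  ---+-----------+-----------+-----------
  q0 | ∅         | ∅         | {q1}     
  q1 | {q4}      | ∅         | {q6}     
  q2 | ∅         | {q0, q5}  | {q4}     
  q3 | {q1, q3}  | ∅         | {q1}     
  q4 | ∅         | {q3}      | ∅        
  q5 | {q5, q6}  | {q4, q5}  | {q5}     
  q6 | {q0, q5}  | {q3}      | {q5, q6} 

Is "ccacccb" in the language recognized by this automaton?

Yes

Start in {q0}.
Read 'c': q0→{q1}; now {q1}.
Read 'c': q1→{q6}; now {q6}.
Read 'a': q6→{q0, q5}; now {q0, q5}.
Read 'c': q0→{q1}, q5→{q5}; now {q1, q5}.
Read 'c': q1→{q6}, q5→{q5}; now {q5, q6}.
Read 'c': q5→{q5}, q6→{q5, q6}; now {q5, q6}.
Read 'b': q5→{q4, q5}, q6→{q3}; now {q3, q4, q5}.
The final set {q3, q4, q5} contains the accepting states q3, q4.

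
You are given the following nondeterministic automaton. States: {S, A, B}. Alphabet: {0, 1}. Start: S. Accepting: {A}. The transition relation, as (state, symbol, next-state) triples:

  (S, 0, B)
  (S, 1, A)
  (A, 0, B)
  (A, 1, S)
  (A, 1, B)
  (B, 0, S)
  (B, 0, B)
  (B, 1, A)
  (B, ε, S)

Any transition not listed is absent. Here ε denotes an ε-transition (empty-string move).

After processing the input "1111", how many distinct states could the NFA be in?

Start in {S}.
Read '1': S→{A}; now {A}.
Read '1': A→{S, B}; now {S, B}.
Read '1': S→{A}, B→{A}; now {A}.
Read '1': A→{S, B}; now {S, B}.
That set has 2 states.

2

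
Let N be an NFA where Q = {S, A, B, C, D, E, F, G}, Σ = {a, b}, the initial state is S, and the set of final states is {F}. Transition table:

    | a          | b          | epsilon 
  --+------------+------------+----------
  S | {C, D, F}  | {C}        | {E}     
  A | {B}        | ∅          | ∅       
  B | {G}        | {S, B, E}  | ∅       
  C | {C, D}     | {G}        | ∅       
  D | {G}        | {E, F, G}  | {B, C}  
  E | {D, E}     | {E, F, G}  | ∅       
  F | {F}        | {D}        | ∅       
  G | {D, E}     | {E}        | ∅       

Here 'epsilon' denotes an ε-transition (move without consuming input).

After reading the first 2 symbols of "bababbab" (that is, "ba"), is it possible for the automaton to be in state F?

Yes

Start: ε-closure({S}) = {S, E}.
Read 'b': S→{C}, E→{E, F, G}; now {C, E, F, G}.
Read 'a': C→{C, D}, E→{D, E}, F→{F}, G→{D, E}; union {C, D, E, F}; ε-closure = {B, C, D, E, F}.
State F is in {B, C, D, E, F}.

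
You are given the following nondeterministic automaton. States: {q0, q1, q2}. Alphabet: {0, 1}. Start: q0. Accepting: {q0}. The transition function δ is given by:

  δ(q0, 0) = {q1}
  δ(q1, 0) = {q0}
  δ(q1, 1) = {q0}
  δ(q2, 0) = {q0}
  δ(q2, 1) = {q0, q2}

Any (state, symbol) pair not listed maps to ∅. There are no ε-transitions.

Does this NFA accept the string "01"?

Yes

Start in {q0}.
Read '0': {q0} → {q1}.
Read '1': {q1} → {q0}.
The final set {q0} contains the accepting state q0.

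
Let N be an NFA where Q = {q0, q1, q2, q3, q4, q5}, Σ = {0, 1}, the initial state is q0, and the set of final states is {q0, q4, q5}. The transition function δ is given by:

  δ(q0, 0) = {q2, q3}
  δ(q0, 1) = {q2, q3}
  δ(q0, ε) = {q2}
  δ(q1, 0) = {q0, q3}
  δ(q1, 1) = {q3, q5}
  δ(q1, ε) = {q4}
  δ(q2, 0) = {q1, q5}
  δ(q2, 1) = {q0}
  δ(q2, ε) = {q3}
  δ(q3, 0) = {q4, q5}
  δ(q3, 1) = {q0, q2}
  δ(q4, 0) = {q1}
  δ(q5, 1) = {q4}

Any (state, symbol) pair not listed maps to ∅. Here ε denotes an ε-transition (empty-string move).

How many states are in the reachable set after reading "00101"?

5

Start: ε-closure({q0}) = {q0, q2, q3}.
Read '0': {q0, q2, q3} → {q1, q2, q3, q4, q5}.
Read '0': {q1, q2, q3, q4, q5} → {q0, q1, q2, q3, q4, q5}.
Read '1': {q0, q1, q2, q3, q4, q5} → {q0, q2, q3, q4, q5}.
Read '0': {q0, q2, q3, q4, q5} → {q1, q2, q3, q4, q5}.
Read '1': {q1, q2, q3, q4, q5} → {q0, q2, q3, q4, q5}.
That set has 5 states.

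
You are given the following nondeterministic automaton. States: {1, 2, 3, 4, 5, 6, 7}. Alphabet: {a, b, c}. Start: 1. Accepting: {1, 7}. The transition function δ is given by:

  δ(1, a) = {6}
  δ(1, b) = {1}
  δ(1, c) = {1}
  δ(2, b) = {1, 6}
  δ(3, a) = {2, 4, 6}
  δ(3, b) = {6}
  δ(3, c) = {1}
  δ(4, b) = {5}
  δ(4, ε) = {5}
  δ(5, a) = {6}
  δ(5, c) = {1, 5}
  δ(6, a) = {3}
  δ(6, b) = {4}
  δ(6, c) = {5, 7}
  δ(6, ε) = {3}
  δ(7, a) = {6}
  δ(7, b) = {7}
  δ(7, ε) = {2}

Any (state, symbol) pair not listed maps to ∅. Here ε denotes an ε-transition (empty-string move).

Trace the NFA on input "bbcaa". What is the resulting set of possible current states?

{2, 3, 4, 5, 6}

Start in {1}.
Read 'b': 1→{1}; now {1}.
Read 'b': 1→{1}; now {1}.
Read 'c': 1→{1}; now {1}.
Read 'a': 1→{6}; union {6}; ε-closure = {3, 6}.
Read 'a': 3→{2, 4, 6}, 6→{3}; union {2, 3, 4, 6}; ε-closure = {2, 3, 4, 5, 6}.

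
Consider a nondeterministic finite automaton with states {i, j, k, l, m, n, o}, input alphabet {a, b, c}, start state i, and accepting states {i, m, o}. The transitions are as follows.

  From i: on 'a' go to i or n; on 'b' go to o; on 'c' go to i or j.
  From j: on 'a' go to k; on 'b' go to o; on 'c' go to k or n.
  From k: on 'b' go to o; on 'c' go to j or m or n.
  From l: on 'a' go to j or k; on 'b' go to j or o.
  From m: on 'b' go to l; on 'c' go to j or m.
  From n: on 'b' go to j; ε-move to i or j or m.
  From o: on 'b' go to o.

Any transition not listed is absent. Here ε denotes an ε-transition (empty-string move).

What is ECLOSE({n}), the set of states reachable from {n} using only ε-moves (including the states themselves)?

{i, j, m, n}

Begin with {n}.
ε-move n → i; add i.
ε-move n → j; add j.
ε-move n → m; add m.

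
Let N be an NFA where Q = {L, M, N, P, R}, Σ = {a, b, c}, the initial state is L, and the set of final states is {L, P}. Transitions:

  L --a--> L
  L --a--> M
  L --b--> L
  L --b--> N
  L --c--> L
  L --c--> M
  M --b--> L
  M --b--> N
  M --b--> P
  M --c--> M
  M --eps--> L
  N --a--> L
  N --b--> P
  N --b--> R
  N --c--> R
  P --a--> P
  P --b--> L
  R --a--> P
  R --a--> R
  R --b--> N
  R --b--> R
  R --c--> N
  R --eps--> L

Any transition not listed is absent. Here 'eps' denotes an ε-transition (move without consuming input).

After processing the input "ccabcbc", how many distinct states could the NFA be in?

4

Start in {L}.
Read 'c': L→{L, M}; now {L, M}.
Read 'c': L→{L, M}, M→{M}; now {L, M}.
Read 'a': L→{L, M}, M→∅; now {L, M}.
Read 'b': L→{L, N}, M→{L, N, P}; now {L, N, P}.
Read 'c': L→{L, M}, N→{R}, P→∅; now {L, M, R}.
Read 'b': L→{L, N}, M→{L, N, P}, R→{N, R}; now {L, N, P, R}.
Read 'c': L→{L, M}, N→{R}, P→∅, R→{N}; now {L, M, N, R}.
That set has 4 states.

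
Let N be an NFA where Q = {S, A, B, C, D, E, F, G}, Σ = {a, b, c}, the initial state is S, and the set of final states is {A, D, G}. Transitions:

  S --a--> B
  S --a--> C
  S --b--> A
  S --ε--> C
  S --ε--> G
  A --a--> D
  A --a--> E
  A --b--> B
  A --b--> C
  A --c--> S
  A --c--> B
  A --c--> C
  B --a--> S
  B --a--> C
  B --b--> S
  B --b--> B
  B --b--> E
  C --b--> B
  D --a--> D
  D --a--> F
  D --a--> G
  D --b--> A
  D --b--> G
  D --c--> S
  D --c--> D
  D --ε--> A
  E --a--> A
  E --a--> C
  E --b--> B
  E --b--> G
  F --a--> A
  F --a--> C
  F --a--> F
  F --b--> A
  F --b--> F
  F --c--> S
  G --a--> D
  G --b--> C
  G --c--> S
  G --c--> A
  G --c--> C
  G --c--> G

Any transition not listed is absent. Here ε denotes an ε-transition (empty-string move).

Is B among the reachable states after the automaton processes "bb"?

Yes

Start: ε-closure({S}) = {S, C, G}.
Read 'b': {S, C, G} → {A, B, C}.
Read 'b': {A, B, C} → {S, B, C, E, G}.
State B is in {S, B, C, E, G}.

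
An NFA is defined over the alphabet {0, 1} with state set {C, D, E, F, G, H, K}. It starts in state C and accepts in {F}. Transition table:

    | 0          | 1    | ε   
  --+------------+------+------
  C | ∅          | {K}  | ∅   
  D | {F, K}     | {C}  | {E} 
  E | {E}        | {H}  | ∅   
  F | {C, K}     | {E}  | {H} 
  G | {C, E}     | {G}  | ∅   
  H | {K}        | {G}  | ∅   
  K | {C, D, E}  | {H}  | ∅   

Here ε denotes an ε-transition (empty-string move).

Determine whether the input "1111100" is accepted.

Start in {C}.
Read '1': C→{K}; now {K}.
Read '1': K→{H}; now {H}.
Read '1': H→{G}; now {G}.
Read '1': G→{G}; now {G}.
Read '1': G→{G}; now {G}.
Read '0': G→{C, E}; now {C, E}.
Read '0': C→∅, E→{E}; now {E}.
The final set {E} contains no accepting state.

No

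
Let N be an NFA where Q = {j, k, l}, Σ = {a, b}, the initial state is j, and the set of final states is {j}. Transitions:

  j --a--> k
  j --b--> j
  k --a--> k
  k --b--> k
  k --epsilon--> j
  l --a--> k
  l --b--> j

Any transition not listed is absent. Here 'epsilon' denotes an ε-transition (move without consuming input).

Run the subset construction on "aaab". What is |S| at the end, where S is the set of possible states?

Start in {j}.
Read 'a': j→{k}; union {k}; ε-closure = {j, k}.
Read 'a': j→{k}, k→{k}; union {k}; ε-closure = {j, k}.
Read 'a': j→{k}, k→{k}; union {k}; ε-closure = {j, k}.
Read 'b': j→{j}, k→{k}; now {j, k}.
That set has 2 states.

2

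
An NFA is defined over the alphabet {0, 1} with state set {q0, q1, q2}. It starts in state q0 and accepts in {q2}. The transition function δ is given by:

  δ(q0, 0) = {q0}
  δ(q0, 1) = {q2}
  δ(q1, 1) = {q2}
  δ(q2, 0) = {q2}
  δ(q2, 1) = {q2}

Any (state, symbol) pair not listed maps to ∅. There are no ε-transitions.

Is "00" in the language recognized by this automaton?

Start in {q0}.
Read '0': q0→{q0}; now {q0}.
Read '0': q0→{q0}; now {q0}.
The final set {q0} contains no accepting state.

No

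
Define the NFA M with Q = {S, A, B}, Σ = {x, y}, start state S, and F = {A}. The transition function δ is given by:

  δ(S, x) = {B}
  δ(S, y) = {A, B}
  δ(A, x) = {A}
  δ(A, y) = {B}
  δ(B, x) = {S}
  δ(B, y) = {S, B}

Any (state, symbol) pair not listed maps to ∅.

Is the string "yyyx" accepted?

Start in {S}.
Read 'y': S→{A, B}; now {A, B}.
Read 'y': A→{B}, B→{S, B}; now {S, B}.
Read 'y': S→{A, B}, B→{S, B}; now {S, A, B}.
Read 'x': S→{B}, A→{A}, B→{S}; now {S, A, B}.
The final set {S, A, B} contains the accepting state A.

Yes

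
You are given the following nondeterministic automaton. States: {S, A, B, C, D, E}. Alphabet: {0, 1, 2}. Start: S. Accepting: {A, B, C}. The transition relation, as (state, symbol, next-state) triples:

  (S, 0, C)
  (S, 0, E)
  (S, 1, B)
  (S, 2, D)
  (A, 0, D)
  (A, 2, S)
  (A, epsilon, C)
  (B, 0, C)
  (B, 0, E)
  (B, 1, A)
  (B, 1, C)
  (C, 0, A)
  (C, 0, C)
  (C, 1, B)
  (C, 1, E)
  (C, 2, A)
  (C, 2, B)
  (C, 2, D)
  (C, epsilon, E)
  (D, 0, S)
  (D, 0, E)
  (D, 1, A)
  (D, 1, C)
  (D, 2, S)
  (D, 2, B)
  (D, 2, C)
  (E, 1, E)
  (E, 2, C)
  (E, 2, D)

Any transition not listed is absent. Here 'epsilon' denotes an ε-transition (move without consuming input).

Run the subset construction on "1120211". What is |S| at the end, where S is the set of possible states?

4

Start in {S}.
Read '1': {S} → {B}.
Read '1': {B} → {A, C, E}.
Read '2': {A, C, E} → {S, A, B, C, D, E}.
Read '0': {S, A, B, C, D, E} → {S, A, C, D, E}.
Read '2': {S, A, C, D, E} → {S, A, B, C, D, E}.
Read '1': {S, A, B, C, D, E} → {A, B, C, E}.
Read '1': {A, B, C, E} → {A, B, C, E}.
That set has 4 states.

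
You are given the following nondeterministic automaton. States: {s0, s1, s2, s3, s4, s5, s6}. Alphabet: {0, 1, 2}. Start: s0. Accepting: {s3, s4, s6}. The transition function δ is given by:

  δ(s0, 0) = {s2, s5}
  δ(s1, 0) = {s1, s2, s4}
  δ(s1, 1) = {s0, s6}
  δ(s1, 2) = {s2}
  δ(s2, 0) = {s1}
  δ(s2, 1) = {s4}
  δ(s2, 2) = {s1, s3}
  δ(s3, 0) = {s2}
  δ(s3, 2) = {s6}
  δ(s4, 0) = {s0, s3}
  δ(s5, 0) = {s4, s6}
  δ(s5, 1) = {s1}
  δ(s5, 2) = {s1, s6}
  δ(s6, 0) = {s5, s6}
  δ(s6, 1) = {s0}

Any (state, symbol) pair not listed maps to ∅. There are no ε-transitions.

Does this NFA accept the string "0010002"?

Yes

Start in {s0}.
Read '0': {s0} → {s2, s5}.
Read '0': {s2, s5} → {s1, s4, s6}.
Read '1': {s1, s4, s6} → {s0, s6}.
Read '0': {s0, s6} → {s2, s5, s6}.
Read '0': {s2, s5, s6} → {s1, s4, s5, s6}.
Read '0': {s1, s4, s5, s6} → {s0, s1, s2, s3, s4, s5, s6}.
Read '2': {s0, s1, s2, s3, s4, s5, s6} → {s1, s2, s3, s6}.
The final set {s1, s2, s3, s6} contains the accepting states s3, s6.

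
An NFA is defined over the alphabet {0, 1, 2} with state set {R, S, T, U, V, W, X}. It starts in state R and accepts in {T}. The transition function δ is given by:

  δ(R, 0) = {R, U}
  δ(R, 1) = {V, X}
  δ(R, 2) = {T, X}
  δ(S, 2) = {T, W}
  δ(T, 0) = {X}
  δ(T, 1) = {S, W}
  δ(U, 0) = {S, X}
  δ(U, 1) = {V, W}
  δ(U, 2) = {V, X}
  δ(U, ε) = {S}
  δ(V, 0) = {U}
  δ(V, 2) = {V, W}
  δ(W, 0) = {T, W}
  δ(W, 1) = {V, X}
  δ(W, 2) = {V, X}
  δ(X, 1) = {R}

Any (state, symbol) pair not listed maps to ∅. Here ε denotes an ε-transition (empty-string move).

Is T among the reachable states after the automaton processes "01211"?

No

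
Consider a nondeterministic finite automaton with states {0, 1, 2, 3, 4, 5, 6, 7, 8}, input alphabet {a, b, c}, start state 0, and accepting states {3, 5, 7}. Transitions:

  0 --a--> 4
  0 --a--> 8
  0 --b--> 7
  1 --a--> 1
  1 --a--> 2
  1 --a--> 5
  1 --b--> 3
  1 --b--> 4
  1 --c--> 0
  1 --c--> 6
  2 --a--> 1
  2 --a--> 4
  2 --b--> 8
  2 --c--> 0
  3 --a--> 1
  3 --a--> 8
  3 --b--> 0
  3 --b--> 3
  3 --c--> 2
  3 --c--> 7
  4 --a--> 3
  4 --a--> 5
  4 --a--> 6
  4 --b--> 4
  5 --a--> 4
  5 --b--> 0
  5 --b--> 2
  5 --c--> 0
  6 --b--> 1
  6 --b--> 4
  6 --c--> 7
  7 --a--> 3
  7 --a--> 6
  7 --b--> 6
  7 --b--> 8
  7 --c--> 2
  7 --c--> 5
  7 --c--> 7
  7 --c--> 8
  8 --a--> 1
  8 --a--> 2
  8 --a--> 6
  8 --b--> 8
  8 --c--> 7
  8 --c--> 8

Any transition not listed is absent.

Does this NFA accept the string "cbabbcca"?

Start in {0}.
Read 'c': {0} → ∅.
The set is empty and remains empty for the remaining 7 symbols.
The final set ∅ contains no accepting state.

No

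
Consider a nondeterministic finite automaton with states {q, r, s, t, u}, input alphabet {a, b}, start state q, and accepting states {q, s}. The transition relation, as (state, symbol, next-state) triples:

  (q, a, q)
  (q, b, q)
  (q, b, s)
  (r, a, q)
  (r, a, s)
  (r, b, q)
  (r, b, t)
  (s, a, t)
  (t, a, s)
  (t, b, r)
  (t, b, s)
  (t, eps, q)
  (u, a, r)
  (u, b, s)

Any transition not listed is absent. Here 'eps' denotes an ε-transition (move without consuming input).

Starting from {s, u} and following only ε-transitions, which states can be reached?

{s, u}

Begin with {s, u}.
No ε-moves leave this set, so the closure equals the set itself.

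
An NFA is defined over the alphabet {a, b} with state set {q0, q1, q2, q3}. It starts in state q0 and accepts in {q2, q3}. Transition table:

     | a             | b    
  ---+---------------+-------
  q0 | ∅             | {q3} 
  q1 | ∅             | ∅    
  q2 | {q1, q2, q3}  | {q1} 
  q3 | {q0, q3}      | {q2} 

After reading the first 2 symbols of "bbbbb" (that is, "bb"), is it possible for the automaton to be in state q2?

Yes

Start in {q0}.
Read 'b': {q0} → {q3}.
Read 'b': {q3} → {q2}.
State q2 is in {q2}.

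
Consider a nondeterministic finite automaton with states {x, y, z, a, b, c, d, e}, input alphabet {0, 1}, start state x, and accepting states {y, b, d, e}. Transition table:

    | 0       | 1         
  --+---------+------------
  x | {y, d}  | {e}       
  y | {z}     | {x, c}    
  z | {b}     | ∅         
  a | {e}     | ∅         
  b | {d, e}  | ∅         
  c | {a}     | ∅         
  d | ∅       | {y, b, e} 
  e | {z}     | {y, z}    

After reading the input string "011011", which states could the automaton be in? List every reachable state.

{x, y, z, c, e}

Start in {x}.
Read '0': {x} → {y, d}.
Read '1': {y, d} → {x, y, b, c, e}.
Read '1': {x, y, b, c, e} → {x, y, z, c, e}.
Read '0': {x, y, z, c, e} → {y, z, a, b, d}.
Read '1': {y, z, a, b, d} → {x, y, b, c, e}.
Read '1': {x, y, b, c, e} → {x, y, z, c, e}.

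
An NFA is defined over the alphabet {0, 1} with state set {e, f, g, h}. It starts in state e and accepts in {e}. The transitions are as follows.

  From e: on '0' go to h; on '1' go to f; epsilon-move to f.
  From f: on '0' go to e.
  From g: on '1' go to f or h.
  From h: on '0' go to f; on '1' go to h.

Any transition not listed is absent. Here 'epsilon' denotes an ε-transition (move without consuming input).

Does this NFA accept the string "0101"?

No

Start: ε-closure({e}) = {e, f}.
Read '0': {e, f} → {e, f, h}.
Read '1': {e, f, h} → {f, h}.
Read '0': {f, h} → {e, f}.
Read '1': {e, f} → {f}.
The final set {f} contains no accepting state.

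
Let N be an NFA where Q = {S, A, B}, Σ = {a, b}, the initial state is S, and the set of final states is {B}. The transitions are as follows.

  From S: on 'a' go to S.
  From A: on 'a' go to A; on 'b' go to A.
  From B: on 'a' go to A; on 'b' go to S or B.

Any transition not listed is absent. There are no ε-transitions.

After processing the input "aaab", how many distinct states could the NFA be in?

0

Start in {S}.
Read 'a': S→{S}; now {S}.
Read 'a': S→{S}; now {S}.
Read 'a': S→{S}; now {S}.
Read 'b': S→∅; now ∅.
That set has 0 states.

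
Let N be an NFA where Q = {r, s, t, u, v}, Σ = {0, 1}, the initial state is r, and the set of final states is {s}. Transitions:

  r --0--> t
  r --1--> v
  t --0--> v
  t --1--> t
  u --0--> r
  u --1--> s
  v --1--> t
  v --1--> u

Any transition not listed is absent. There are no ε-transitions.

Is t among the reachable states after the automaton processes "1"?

Start in {r}.
Read '1': {r} → {v}.
State t is not in {v}.

No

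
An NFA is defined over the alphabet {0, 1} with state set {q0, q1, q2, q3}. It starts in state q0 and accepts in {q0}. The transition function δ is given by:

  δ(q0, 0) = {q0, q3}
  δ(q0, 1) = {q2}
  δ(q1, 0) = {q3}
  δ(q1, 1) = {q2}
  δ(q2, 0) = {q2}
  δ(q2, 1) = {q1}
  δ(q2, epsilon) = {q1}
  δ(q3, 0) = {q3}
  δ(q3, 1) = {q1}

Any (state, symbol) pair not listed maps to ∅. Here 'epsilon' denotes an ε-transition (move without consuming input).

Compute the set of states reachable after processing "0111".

{q1, q2}

Start in {q0}.
Read '0': {q0} → {q0, q3}.
Read '1': {q0, q3} → {q1, q2}.
Read '1': {q1, q2} → {q1, q2}.
Read '1': {q1, q2} → {q1, q2}.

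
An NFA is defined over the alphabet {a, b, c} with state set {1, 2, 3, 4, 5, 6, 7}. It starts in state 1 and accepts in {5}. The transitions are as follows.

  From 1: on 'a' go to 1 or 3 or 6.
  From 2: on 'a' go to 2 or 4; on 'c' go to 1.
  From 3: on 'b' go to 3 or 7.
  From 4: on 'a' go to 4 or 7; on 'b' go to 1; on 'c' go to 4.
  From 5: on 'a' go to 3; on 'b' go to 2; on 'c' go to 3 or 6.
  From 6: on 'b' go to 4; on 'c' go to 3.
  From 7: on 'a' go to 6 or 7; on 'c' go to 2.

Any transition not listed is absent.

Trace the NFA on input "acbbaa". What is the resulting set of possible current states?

{6, 7}

Start in {1}.
Read 'a': {1} → {1, 3, 6}.
Read 'c': {1, 3, 6} → {3}.
Read 'b': {3} → {3, 7}.
Read 'b': {3, 7} → {3, 7}.
Read 'a': {3, 7} → {6, 7}.
Read 'a': {6, 7} → {6, 7}.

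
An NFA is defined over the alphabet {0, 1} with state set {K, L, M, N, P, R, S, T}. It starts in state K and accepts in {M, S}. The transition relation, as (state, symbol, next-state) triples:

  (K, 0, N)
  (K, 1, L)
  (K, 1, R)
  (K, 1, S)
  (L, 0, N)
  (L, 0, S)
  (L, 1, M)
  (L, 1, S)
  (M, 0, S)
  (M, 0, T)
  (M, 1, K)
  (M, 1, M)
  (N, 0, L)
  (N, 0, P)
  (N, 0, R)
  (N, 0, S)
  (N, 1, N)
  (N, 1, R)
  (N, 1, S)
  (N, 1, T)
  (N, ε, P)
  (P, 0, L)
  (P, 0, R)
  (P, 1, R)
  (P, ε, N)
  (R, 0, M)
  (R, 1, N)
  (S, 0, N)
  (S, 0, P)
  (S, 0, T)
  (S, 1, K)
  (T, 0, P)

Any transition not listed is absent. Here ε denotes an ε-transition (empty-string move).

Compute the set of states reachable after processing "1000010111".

{K, L, M, N, P, R, S, T}

Start in {K}.
Read '1': {K} → {L, R, S}.
Read '0': {L, R, S} → {M, N, P, S, T}.
Read '0': {M, N, P, S, T} → {L, N, P, R, S, T}.
Read '0': {L, N, P, R, S, T} → {L, M, N, P, R, S, T}.
Read '0': {L, M, N, P, R, S, T} → {L, M, N, P, R, S, T}.
Read '1': {L, M, N, P, R, S, T} → {K, M, N, P, R, S, T}.
Read '0': {K, M, N, P, R, S, T} → {L, M, N, P, R, S, T}.
Read '1': {L, M, N, P, R, S, T} → {K, M, N, P, R, S, T}.
Read '1': {K, M, N, P, R, S, T} → {K, L, M, N, P, R, S, T}.
Read '1': {K, L, M, N, P, R, S, T} → {K, L, M, N, P, R, S, T}.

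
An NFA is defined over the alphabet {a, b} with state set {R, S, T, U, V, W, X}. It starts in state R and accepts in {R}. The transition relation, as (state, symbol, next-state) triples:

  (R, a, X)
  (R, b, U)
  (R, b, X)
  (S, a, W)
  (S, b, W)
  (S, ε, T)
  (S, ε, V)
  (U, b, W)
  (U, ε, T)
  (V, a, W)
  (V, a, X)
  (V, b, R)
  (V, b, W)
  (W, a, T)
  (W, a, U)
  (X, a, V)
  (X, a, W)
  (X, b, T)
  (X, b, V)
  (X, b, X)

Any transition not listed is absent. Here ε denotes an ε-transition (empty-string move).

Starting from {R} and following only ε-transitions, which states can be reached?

Begin with {R}.
No ε-moves leave this set, so the closure equals the set itself.

{R}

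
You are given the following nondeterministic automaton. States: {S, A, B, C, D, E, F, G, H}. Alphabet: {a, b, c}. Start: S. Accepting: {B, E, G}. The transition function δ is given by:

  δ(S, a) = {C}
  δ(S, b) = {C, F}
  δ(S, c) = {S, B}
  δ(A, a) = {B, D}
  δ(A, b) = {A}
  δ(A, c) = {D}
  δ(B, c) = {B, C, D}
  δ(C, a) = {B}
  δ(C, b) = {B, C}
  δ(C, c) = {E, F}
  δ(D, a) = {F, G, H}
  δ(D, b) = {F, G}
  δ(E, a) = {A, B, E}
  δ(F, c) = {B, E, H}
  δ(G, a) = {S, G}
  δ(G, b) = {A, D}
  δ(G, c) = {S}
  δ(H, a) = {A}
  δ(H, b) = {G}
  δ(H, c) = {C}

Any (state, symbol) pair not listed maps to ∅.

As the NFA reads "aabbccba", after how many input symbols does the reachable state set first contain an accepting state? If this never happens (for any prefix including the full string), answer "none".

2

Start in {S}.
Read 'a': {S} → {C}.
Read 'a': {C} → {B}.
None of the earlier sets intersect F, but {B} does.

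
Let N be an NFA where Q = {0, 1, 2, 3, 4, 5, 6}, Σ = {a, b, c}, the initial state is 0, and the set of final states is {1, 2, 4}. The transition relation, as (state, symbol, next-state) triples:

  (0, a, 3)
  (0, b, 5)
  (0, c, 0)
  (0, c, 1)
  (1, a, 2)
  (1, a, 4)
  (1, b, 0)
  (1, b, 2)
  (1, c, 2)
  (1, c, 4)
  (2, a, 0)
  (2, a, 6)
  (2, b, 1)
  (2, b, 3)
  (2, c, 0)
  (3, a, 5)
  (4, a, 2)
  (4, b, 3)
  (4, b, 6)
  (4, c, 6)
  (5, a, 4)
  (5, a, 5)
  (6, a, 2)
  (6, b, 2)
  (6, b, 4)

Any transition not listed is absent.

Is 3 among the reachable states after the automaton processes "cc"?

No

Start in {0}.
Read 'c': 0→{0, 1}; now {0, 1}.
Read 'c': 0→{0, 1}, 1→{2, 4}; now {0, 1, 2, 4}.
State 3 is not in {0, 1, 2, 4}.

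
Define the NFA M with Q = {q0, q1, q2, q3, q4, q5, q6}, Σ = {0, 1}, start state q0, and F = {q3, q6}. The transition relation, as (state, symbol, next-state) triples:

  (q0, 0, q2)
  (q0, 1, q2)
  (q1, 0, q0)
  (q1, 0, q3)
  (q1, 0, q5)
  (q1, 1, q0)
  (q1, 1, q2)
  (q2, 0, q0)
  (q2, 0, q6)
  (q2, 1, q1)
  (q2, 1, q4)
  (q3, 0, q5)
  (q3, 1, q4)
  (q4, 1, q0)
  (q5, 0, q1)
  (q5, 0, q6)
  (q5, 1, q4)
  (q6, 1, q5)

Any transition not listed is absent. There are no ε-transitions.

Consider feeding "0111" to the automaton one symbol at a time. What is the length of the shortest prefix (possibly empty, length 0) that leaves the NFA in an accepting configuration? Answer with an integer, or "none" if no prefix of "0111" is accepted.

none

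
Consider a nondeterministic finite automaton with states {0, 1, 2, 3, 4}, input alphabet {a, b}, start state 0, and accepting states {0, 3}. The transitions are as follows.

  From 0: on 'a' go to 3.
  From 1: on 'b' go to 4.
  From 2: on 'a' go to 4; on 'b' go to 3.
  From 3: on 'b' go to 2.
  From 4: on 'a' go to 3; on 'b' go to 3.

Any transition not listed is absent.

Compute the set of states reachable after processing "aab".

Start in {0}.
Read 'a': {0} → {3}.
Read 'a': {3} → ∅.
The set is empty and remains empty for the remaining 1 symbol.

∅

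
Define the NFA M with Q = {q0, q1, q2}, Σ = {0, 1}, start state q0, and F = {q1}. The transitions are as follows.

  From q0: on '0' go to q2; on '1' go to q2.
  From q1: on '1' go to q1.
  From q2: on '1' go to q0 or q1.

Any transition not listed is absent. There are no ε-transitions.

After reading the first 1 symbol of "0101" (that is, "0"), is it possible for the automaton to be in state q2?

Yes

Start in {q0}.
Read '0': {q0} → {q2}.
State q2 is in {q2}.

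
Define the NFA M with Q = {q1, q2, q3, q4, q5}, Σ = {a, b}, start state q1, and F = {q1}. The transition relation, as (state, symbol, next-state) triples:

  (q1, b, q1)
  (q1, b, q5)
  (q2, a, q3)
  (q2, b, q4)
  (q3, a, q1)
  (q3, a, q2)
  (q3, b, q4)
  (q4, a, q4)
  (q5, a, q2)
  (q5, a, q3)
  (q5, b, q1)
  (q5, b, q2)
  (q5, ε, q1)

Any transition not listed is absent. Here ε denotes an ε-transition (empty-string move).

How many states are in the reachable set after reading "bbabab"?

Start in {q1}.
Read 'b': q1→{q1, q5}; now {q1, q5}.
Read 'b': q1→{q1, q5}, q5→{q1, q2}; now {q1, q2, q5}.
Read 'a': q1→∅, q2→{q3}, q5→{q2, q3}; now {q2, q3}.
Read 'b': q2→{q4}, q3→{q4}; now {q4}.
Read 'a': q4→{q4}; now {q4}.
Read 'b': q4→∅; now ∅.
That set has 0 states.

0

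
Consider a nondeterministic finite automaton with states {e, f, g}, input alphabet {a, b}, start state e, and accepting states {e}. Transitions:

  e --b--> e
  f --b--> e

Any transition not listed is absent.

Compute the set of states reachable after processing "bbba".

∅

Start in {e}.
Read 'b': {e} → {e}.
Read 'b': {e} → {e}.
Read 'b': {e} → {e}.
Read 'a': {e} → ∅.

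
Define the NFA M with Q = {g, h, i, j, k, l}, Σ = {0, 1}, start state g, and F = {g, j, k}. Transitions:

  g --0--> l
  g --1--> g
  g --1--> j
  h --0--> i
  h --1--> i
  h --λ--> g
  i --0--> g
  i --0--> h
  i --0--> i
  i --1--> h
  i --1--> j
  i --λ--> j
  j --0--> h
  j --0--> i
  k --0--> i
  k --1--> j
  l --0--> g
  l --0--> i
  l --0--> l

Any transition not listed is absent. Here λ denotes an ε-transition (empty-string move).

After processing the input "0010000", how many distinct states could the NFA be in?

Start in {g}.
Read '0': g→{l}; now {l}.
Read '0': l→{g, i, l}; union {g, i, l}; ε-closure = {g, i, j, l}.
Read '1': g→{g, j}, i→{h, j}, j→∅, l→∅; now {g, h, j}.
Read '0': g→{l}, h→{i}, j→{h, i}; union {h, i, l}; ε-closure = {g, h, i, j, l}.
Read '0': g→{l}, h→{i}, i→{g, h, i}, j→{h, i}, l→{g, i, l}; union {g, h, i, l}; ε-closure = {g, h, i, j, l}.
Read '0': g→{l}, h→{i}, i→{g, h, i}, j→{h, i}, l→{g, i, l}; union {g, h, i, l}; ε-closure = {g, h, i, j, l}.
Read '0': g→{l}, h→{i}, i→{g, h, i}, j→{h, i}, l→{g, i, l}; union {g, h, i, l}; ε-closure = {g, h, i, j, l}.
That set has 5 states.

5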